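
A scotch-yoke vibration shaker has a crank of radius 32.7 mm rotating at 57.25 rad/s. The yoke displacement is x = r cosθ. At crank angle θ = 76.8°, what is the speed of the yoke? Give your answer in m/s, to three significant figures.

1.82

ω = 57.25 rad/s
x = r cosθ ⇒ ẋ = −rω sinθ.
|v| = rω|sinθ| = 0.0327·57.25·|sin 76.8°| = 1.8226 m/s.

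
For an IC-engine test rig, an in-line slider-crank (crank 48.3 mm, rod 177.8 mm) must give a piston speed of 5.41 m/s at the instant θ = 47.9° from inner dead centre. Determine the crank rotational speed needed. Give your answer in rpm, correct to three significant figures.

1220

For an in-line slider-crank, |v_piston| = rω|sinθ|·[1 + r cosθ/√(L² − r² sin²θ)].
With r = 0.0483 m, L = 0.1778 m, θ = 47.9°: the bracketed kinematic factor |dx/dθ| = 0.042501 m.
ω = v/|dx/dθ| = 5.41/0.042501 = 127.29 rad/s.
N = 60ω/(2π) = 1215.5 rpm.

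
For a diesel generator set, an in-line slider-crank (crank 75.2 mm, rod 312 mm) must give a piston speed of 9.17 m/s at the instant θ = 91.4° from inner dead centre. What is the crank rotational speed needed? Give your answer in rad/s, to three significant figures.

For an in-line slider-crank, |v_piston| = rω|sinθ|·[1 + r cosθ/√(L² − r² sin²θ)].
With r = 0.0752 m, L = 0.312 m, θ = 91.4°: the bracketed kinematic factor |dx/dθ| = 0.074721 m.
ω = v/|dx/dθ| = 9.17/0.074721 = 122.72 rad/s.

123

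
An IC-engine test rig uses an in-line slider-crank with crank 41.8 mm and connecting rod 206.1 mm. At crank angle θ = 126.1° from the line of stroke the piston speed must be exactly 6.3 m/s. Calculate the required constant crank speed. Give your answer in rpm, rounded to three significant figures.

2030

For an in-line slider-crank, |v_piston| = rω|sinθ|·[1 + r cosθ/√(L² − r² sin²θ)].
With r = 0.0418 m, L = 0.2061 m, θ = 126.1°: the bracketed kinematic factor |dx/dθ| = 0.029683 m.
ω = v/|dx/dθ| = 6.3/0.029683 = 212.24 rad/s.
N = 60ω/(2π) = 2026.8 rpm.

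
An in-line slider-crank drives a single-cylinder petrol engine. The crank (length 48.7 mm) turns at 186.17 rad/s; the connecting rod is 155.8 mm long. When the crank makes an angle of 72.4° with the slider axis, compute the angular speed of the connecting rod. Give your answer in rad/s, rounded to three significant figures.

18.4

ω = 186.2 rad/s
The rod makes angle φ with the slider axis where L sinφ = r sinθ; differentiating, L cosφ·φ̇ = r ω cosθ.
L cosφ = √(L² − r² sin²θ) = 0.14872 m.
|ω_rod| = r ω |cosθ| / √(L² − r² sin²θ) = 0.0487·186.2·0.30237/0.14872 = 18.433 rad/s.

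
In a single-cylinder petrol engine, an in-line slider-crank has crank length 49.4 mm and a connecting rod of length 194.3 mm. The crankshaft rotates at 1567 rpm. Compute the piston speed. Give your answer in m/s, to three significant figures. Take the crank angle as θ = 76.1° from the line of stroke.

8.36

ω = 2π·1567/60 = 164.1 rad/s
For an in-line slider-crank, x = r cosθ + √(L² − r² sin²θ), so v = −rω sinθ·[1 + r cosθ/√(L² − r² sin²θ)].
With r = 0.0494 m, L = 0.1943 m, θ = 76.1°: √(L² − r² sin²θ) = 0.18829 m.
v = −0.0494·164.1·0.97072·[1 + 0.0494·0.24023/0.18829] = -8.3649 m/s.
|v| = 8.3649 m/s.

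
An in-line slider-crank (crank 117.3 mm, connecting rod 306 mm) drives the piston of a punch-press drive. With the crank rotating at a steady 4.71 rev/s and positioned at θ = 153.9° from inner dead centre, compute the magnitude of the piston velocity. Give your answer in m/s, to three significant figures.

ω = 2π·4.71 = 29.59 rad/s
For an in-line slider-crank, x = r cosθ + √(L² − r² sin²θ), so v = −rω sinθ·[1 + r cosθ/√(L² − r² sin²θ)].
With r = 0.1173 m, L = 0.306 m, θ = 153.9°: √(L² − r² sin²θ) = 0.30162 m.
v = −0.1173·29.59·0.43994·[1 + 0.1173·-0.89803/0.30162] = -0.99382 m/s.
|v| = 0.99382 m/s.

0.994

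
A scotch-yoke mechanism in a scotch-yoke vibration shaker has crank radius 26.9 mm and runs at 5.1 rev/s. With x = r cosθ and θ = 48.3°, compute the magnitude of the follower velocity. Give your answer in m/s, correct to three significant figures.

ω = 32.04 rad/s (from 5.1 rev/s).
x = r cosθ ⇒ ẋ = −rω sinθ.
|v| = rω|sinθ| = 0.0269·32.04·|sin 48.3°| = 0.64359 m/s.

0.644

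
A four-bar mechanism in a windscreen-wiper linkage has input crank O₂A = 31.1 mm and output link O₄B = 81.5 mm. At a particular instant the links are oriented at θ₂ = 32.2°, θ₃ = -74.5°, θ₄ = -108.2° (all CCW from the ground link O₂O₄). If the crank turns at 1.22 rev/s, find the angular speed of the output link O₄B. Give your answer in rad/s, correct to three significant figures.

ω₂ = 7.665 rad/s (from 1.22 rev/s).
Differentiating the loop-closure r₂e^{iθ₂}+r₃e^{iθ₃}=r₁+r₄e^{iθ₄} gives r₂ω₂e^{iθ₂}+r₃ω₃e^{iθ₃}=r₄ω₄e^{iθ₄}.
Eliminating the other unknown: ω₄ = r₂ω₂ sin(θ₂−θ₃) / [r₄ sin(θ₄−θ₃)].
Numerator sine = +0.95782; denominator sine = -0.55484.
Result = 0.0311·7.665·(+0.95782) / (0.0815·(-0.55484)) = -5.0496 rad/s; magnitude 5.0496 rad/s.

5.05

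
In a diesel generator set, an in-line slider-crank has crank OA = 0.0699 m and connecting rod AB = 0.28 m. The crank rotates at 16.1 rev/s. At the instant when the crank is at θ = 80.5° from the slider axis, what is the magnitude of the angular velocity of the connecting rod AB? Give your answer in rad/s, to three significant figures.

4.30

ω = 101.2 rad/s (converted from 16.1 rev/s).
The rod makes angle φ with the slider axis where L sinφ = r sinθ; differentiating, L cosφ·φ̇ = r ω cosθ.
L cosφ = √(L² − r² sin²θ) = 0.27138 m.
|ω_rod| = r ω |cosθ| / √(L² − r² sin²θ) = 0.0699·101.2·0.16505/0.27138 = 4.3005 rad/s.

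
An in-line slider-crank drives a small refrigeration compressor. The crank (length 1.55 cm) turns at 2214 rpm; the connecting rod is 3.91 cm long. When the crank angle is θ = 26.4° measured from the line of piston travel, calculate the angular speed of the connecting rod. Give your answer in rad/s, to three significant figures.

83.6

ω = 231.8 rad/s (converted from 2214 rpm).
The rod makes angle φ with the slider axis where L sinφ = r sinθ; differentiating, L cosφ·φ̇ = r ω cosθ.
L cosφ = √(L² − r² sin²θ) = 0.038488 m.
|ω_rod| = r ω |cosθ| / √(L² − r² sin²θ) = 0.0155·231.8·0.89571/0.038488 = 83.634 rad/s.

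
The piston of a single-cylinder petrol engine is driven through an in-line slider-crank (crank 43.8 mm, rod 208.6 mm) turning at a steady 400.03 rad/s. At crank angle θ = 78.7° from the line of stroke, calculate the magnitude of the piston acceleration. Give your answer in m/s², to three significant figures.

12.5

ω = 400 rad/s
x(θ) = r cosθ + √(L² − r² sin²θ); with ω constant, a = ω²·d²x/dθ².
d²x/dθ² = −r cosθ − r²(cos2θ)/√u − r⁴ sin²2θ/(4u^{3/2}),  u = L² − r² sin²θ = 0.0416692 m².
Substituting r = 0.0438 m, L = 0.2086 m, θ = 78.7°: d²x/dθ² = +7.802e-05 m.
a = ω²·d²x/dθ² = (400)²·(+7.802e-05) = +12.485 m/s²;  |a| = 12.485 m/s².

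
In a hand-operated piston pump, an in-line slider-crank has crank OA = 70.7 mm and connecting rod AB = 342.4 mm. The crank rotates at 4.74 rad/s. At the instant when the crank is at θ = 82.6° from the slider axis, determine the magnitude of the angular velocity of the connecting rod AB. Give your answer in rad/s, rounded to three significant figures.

ω = 4.74 rad/s
The rod makes angle φ with the slider axis where L sinφ = r sinθ; differentiating, L cosφ·φ̇ = r ω cosθ.
L cosφ = √(L² − r² sin²θ) = 0.33515 m.
|ω_rod| = r ω |cosθ| / √(L² − r² sin²θ) = 0.0707·4.74·0.12880/0.33515 = 0.12879 rad/s.

0.129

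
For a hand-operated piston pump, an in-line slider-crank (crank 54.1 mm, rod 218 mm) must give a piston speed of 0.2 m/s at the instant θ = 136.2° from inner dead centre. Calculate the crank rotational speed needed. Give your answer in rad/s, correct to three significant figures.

6.53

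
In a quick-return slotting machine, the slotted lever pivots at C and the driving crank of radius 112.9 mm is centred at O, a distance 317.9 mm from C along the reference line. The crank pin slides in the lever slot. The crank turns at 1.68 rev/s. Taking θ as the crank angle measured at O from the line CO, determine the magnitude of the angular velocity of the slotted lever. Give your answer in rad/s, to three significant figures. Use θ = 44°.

2.46

ω = 10.56 rad/s (from 1.68 rev/s).
Crank pin A relative to C: A = (d + r cosθ, r sinθ); lever angle φ = atan2(r sinθ, d + r cosθ).
Differentiating tanφ: φ̇ = rω(d cosθ + r)/(d² + r² + 2dr cosθ).
d² + r² + 2dr cosθ = |CA|² = 0.165442 m²;  d cosθ + r = +0.34158 m.
|ω_lever| = |0.1129·10.56·+0.34158| / 0.165442 = 2.4605 rad/s.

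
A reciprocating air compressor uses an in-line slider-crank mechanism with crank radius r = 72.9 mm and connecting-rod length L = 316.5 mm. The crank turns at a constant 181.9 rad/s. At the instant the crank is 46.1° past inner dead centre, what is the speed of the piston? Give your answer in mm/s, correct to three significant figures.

ω = 181.9 rad/s
For an in-line slider-crank, x = r cosθ + √(L² − r² sin²θ), so v = −rω sinθ·[1 + r cosθ/√(L² − r² sin²θ)].
With r = 0.0729 m, L = 0.3165 m, θ = 46.1°: √(L² − r² sin²θ) = 0.31211 m.
v = −0.0729·181.9·0.72055·[1 + 0.0729·0.69340/0.31211] = -11.102 m/s.
|v| = 11.102 m/s = 11102 mm/s.

11100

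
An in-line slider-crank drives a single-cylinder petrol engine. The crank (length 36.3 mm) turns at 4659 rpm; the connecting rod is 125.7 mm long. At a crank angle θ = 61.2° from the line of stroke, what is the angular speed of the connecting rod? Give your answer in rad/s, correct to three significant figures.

ω = 487.9 rad/s (converted from 4659 rpm).
The rod makes angle φ with the slider axis where L sinφ = r sinθ; differentiating, L cosφ·φ̇ = r ω cosθ.
L cosφ = √(L² − r² sin²θ) = 0.12161 m.
|ω_rod| = r ω |cosθ| / √(L² − r² sin²θ) = 0.0363·487.9·0.48175/0.12161 = 70.16 rad/s.

70.2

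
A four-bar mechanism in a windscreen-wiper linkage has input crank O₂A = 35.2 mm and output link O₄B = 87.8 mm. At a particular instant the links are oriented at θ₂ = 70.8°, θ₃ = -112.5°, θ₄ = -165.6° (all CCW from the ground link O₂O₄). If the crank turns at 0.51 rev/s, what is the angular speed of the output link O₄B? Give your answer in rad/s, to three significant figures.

ω₂ = 3.204 rad/s (from 0.51 rev/s).
Differentiating the loop-closure r₂e^{iθ₂}+r₃e^{iθ₃}=r₁+r₄e^{iθ₄} gives r₂ω₂e^{iθ₂}+r₃ω₃e^{iθ₃}=r₄ω₄e^{iθ₄}.
Eliminating the other unknown: ω₄ = r₂ω₂ sin(θ₂−θ₃) / [r₄ sin(θ₄−θ₃)].
Numerator sine = -0.05756; denominator sine = -0.79968.
Result = 0.0352·3.204·(-0.05756) / (0.0878·(-0.79968)) = +0.092476 rad/s; magnitude 0.092476 rad/s.

0.0925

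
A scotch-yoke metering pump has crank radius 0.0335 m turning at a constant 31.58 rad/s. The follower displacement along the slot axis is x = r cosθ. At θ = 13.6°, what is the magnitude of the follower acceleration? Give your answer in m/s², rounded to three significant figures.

ω = 31.58 rad/s
x = r cosθ ⇒ ẍ = −rω² cosθ (ω constant).
|a| = rω²|cosθ| = 0.0335·(31.58)²·|cos 13.6°| = 32.473 m/s².

32.5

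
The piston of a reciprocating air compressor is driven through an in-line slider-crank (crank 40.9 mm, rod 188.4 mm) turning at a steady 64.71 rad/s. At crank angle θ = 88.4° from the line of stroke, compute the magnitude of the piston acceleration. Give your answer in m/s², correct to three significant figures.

ω = 64.71 rad/s
x(θ) = r cosθ + √(L² − r² sin²θ); with ω constant, a = ω²·d²x/dθ².
d²x/dθ² = −r cosθ − r²(cos2θ)/√u − r⁴ sin²2θ/(4u^{3/2}),  u = L² − r² sin²θ = 0.0338231 m².
Substituting r = 0.0409 m, L = 0.1884 m, θ = 88.4°: d²x/dθ² = +0.0079393 m.
a = ω²·d²x/dθ² = (64.71)²·(+0.0079393) = +33.245 m/s²;  |a| = 33.245 m/s².

33.2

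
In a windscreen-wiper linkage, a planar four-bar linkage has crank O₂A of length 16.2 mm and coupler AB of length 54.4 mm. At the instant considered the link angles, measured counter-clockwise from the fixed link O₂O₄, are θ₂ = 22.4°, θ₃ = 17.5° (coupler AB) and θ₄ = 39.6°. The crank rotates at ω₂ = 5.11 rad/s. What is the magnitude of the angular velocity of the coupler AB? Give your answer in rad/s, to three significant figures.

1.20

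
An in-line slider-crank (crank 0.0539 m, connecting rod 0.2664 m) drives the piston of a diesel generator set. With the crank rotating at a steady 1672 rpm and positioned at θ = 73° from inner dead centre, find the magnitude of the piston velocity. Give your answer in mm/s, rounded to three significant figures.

ω = 2π·1672/60 = 175.1 rad/s
For an in-line slider-crank, x = r cosθ + √(L² − r² sin²θ), so v = −rω sinθ·[1 + r cosθ/√(L² − r² sin²θ)].
With r = 0.0539 m, L = 0.2664 m, θ = 73°: √(L² − r² sin²θ) = 0.26137 m.
v = −0.0539·175.1·0.95630·[1 + 0.0539·0.29237/0.26137] = -9.5692 m/s.
|v| = 9.5692 m/s = 9569.2 mm/s.

9570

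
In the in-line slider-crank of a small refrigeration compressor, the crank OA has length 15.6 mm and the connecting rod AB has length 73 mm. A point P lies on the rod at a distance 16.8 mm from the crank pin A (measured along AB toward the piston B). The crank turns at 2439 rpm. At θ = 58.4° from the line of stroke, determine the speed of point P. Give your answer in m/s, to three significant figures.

ω = 255.4 rad/s.  Crank-pin speed |V_A| = rω = 3.9844 m/s, perpendicular to OA.
Rod angle: sinφ = −(r/L) sinθ ⇒ φ = -10.487°; ω_rod = −rω cosθ/√(L²−r²sin²θ) = -29.086 rad/s.
V_P = V_A + ω_rod × AP, with AP = 0.0168 m along the rod.
Components: V_Px = −rω sinθ − a·ω_rod·sinφ = -3.4826 m/s;  V_Py = rω cosθ + a·ω_rod·cosφ = +1.6073 m/s.
|V_P| = √(V_Px² + V_Py²) = 3.8356 m/s.

3.84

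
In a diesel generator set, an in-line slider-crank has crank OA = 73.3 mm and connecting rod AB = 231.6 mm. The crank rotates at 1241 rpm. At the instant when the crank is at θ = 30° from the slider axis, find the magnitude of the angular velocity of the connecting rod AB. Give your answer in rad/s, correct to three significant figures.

ω = 130 rad/s (converted from 1241 rpm).
The rod makes angle φ with the slider axis where L sinφ = r sinθ; differentiating, L cosφ·φ̇ = r ω cosθ.
L cosφ = √(L² − r² sin²θ) = 0.22868 m.
|ω_rod| = r ω |cosθ| / √(L² − r² sin²θ) = 0.0733·130·0.86603/0.22868 = 36.075 rad/s.

36.1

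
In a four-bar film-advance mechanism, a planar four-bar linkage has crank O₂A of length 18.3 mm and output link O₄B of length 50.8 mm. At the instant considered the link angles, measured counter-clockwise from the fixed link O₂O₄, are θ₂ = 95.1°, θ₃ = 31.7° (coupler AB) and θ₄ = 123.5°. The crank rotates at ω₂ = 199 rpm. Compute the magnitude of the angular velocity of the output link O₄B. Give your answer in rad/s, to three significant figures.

6.72

ω₂ = 20.84 rad/s (from 199 rpm).
Differentiating the loop-closure r₂e^{iθ₂}+r₃e^{iθ₃}=r₁+r₄e^{iθ₄} gives r₂ω₂e^{iθ₂}+r₃ω₃e^{iθ₃}=r₄ω₄e^{iθ₄}.
Eliminating the other unknown: ω₄ = r₂ω₂ sin(θ₂−θ₃) / [r₄ sin(θ₄−θ₃)].
Numerator sine = +0.89415; denominator sine = +0.99951.
Result = 0.0183·20.84·(+0.89415) / (0.0508·(+0.99951)) = +6.7158 rad/s; magnitude 6.7158 rad/s.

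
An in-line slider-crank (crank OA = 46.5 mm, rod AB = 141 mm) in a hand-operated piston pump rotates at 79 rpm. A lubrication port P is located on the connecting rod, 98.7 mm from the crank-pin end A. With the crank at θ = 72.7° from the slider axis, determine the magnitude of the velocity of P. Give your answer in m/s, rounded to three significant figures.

ω = 8.273 rad/s.  Crank-pin speed |V_A| = rω = 0.38469 m/s, perpendicular to OA.
Rod angle: sinφ = −(r/L) sinθ ⇒ φ = -18.353°; ω_rod = −rω cosθ/√(L²−r²sin²θ) = -0.8548 rad/s.
V_P = V_A + ω_rod × AP, with AP = 0.0987 m along the rod.
Components: V_Px = −rω sinθ − a·ω_rod·sinφ = -0.39385 m/s;  V_Py = rω cosθ + a·ω_rod·cosφ = +0.034319 m/s.
|V_P| = √(V_Px² + V_Py²) = 0.39534 m/s.

0.395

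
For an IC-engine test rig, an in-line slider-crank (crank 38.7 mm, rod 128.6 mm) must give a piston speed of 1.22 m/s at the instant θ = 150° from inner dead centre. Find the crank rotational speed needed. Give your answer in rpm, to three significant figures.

818

For an in-line slider-crank, |v_piston| = rω|sinθ|·[1 + r cosθ/√(L² − r² sin²θ)].
With r = 0.0387 m, L = 0.1286 m, θ = 150°: the bracketed kinematic factor |dx/dθ| = 0.014249 m.
ω = v/|dx/dθ| = 1.22/0.014249 = 85.62 rad/s.
N = 60ω/(2π) = 817.61 rpm.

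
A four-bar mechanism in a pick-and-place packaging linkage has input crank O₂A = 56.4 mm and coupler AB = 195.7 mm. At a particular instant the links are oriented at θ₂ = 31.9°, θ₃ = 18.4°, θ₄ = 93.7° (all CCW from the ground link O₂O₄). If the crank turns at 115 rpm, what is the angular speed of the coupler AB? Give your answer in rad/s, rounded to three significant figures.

3.16

ω₂ = 12.04 rad/s (from 115 rpm).
Differentiating the loop-closure r₂e^{iθ₂}+r₃e^{iθ₃}=r₁+r₄e^{iθ₄} gives r₂ω₂e^{iθ₂}+r₃ω₃e^{iθ₃}=r₄ω₄e^{iθ₄}.
Eliminating the other unknown: ω₃ = r₂ω₂ sin(θ₄−θ₂) / [r₃ sin(θ₃−θ₄)].
Numerator sine = +0.88130; denominator sine = -0.96727.
Result = 0.0564·12.04·(+0.88130) / (0.1957·(-0.96727)) = -3.1622 rad/s; magnitude 3.1622 rad/s.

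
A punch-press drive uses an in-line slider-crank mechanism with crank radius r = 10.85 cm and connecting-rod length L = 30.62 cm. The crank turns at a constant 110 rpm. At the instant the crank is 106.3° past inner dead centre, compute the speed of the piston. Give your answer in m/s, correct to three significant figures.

1.07

ω = 2π·110/60 = 11.52 rad/s
For an in-line slider-crank, x = r cosθ + √(L² − r² sin²θ), so v = −rω sinθ·[1 + r cosθ/√(L² − r² sin²θ)].
With r = 0.1085 m, L = 0.3062 m, θ = 106.3°: √(L² − r² sin²θ) = 0.28795 m.
v = −0.1085·11.52·0.95981·[1 + 0.1085·-0.28067/0.28795] = -1.0727 m/s.
|v| = 1.0727 m/s.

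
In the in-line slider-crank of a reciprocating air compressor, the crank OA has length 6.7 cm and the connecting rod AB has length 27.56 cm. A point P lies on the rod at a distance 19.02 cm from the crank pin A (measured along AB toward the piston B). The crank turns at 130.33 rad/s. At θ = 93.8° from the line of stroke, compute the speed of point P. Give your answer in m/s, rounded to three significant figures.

8.61

ω = 130.3 rad/s.  Crank-pin speed |V_A| = rω = 8.7321 m/s, perpendicular to OA.
Rod angle: sinφ = −(r/L) sinθ ⇒ φ = -14.038°; ω_rod = −rω cosθ/√(L²−r²sin²θ) = +2.1645 rad/s.
V_P = V_A + ω_rod × AP, with AP = 0.1902 m along the rod.
Components: V_Px = −rω sinθ − a·ω_rod·sinφ = -8.613 m/s;  V_Py = rω cosθ + a·ω_rod·cosφ = -0.17932 m/s.
|V_P| = √(V_Px² + V_Py²) = 8.6149 m/s.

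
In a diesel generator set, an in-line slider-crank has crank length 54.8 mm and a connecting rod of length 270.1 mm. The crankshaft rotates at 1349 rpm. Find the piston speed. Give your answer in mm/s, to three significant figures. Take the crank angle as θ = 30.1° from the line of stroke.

ω = 2π·1349/60 = 141.3 rad/s
For an in-line slider-crank, x = r cosθ + √(L² − r² sin²θ), so v = −rω sinθ·[1 + r cosθ/√(L² − r² sin²θ)].
With r = 0.0548 m, L = 0.2701 m, θ = 30.1°: √(L² − r² sin²θ) = 0.2687 m.
v = −0.0548·141.3·0.50151·[1 + 0.0548·0.86515/0.2687] = -4.5674 m/s.
|v| = 4.5674 m/s = 4567.4 mm/s.

4570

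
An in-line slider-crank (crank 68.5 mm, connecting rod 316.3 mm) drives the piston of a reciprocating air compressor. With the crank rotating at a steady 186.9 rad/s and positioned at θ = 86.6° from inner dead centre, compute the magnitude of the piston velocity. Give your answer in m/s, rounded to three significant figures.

12.9

ω = 186.9 rad/s
For an in-line slider-crank, x = r cosθ + √(L² − r² sin²θ), so v = −rω sinθ·[1 + r cosθ/√(L² − r² sin²θ)].
With r = 0.0685 m, L = 0.3163 m, θ = 86.6°: √(L² − r² sin²θ) = 0.30882 m.
v = −0.0685·186.9·0.99824·[1 + 0.0685·0.05931/0.30882] = -12.948 m/s.
|v| = 12.948 m/s.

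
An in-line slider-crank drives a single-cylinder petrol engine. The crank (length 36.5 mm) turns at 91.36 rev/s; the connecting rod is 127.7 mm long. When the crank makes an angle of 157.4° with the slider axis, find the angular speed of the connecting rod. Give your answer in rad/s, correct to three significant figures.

ω = 574 rad/s (converted from 91.36 rev/s).
The rod makes angle φ with the slider axis where L sinφ = r sinθ; differentiating, L cosφ·φ̇ = r ω cosθ.
L cosφ = √(L² − r² sin²θ) = 0.12693 m.
|ω_rod| = r ω |cosθ| / √(L² − r² sin²θ) = 0.0365·574·0.92321/0.12693 = 152.4 rad/s.

152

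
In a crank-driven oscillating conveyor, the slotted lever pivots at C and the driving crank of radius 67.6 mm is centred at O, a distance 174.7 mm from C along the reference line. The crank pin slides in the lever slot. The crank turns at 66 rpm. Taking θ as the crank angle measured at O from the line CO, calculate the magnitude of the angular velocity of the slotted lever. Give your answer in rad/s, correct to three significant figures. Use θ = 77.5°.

ω = 6.912 rad/s (from 66 rpm).
Crank pin A relative to C: A = (d + r cosθ, r sinθ); lever angle φ = atan2(r sinθ, d + r cosθ).
Differentiating tanφ: φ̇ = rω(d cosθ + r)/(d² + r² + 2dr cosθ).
d² + r² + 2dr cosθ = |CA|² = 0.040202 m²;  d cosθ + r = +0.10541 m.
|ω_lever| = |0.0676·6.912·+0.10541| / 0.040202 = 1.2251 rad/s.

1.23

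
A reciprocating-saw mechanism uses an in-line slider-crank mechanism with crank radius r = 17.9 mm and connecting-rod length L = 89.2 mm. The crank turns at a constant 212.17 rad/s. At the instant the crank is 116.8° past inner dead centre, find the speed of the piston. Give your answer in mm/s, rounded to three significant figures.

ω = 212.2 rad/s
For an in-line slider-crank, x = r cosθ + √(L² − r² sin²θ), so v = −rω sinθ·[1 + r cosθ/√(L² − r² sin²θ)].
With r = 0.0179 m, L = 0.0892 m, θ = 116.8°: √(L² − r² sin²θ) = 0.087757 m.
v = −0.0179·212.2·0.89259·[1 + 0.0179·-0.45088/0.087757] = -3.0781 m/s.
|v| = 3.0781 m/s = 3078.1 mm/s.

3080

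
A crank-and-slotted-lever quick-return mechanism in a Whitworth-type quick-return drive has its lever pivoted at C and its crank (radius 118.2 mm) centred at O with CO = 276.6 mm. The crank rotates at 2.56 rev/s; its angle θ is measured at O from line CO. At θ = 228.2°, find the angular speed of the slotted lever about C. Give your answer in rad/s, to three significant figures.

2.68

ω = 16.08 rad/s (from 2.56 rev/s).
Crank pin A relative to C: A = (d + r cosθ, r sinθ); lever angle φ = atan2(r sinθ, d + r cosθ).
Differentiating tanφ: φ̇ = rω(d cosθ + r)/(d² + r² + 2dr cosθ).
d² + r² + 2dr cosθ = |CA|² = 0.0468954 m²;  d cosθ + r = -0.066163 m.
|ω_lever| = |0.1182·16.08·-0.066163| / 0.0468954 = 2.6824 rad/s.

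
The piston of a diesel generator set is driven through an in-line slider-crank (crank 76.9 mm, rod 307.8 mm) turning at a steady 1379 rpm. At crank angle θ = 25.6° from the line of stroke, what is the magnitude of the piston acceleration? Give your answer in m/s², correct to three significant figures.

1700

ω = 2π·1379/60 = 144.4 rad/s
x(θ) = r cosθ + √(L² − r² sin²θ); with ω constant, a = ω²·d²x/dθ².
d²x/dθ² = −r cosθ − r²(cos2θ)/√u − r⁴ sin²2θ/(4u^{3/2}),  u = L² − r² sin²θ = 0.0936368 m².
Substituting r = 0.0769 m, L = 0.3078 m, θ = 25.6°: d²x/dθ² = -0.081646 m.
a = ω²·d²x/dθ² = (144.4)²·(-0.081646) = -1702.6 m/s²;  |a| = 1702.6 m/s².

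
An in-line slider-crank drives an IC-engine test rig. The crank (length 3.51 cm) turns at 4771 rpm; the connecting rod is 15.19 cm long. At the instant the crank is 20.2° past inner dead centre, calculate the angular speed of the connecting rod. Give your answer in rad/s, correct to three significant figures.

ω = 499.6 rad/s (converted from 4771 rpm).
The rod makes angle φ with the slider axis where L sinφ = r sinθ; differentiating, L cosφ·φ̇ = r ω cosθ.
L cosφ = √(L² − r² sin²θ) = 0.15142 m.
|ω_rod| = r ω |cosθ| / √(L² − r² sin²θ) = 0.0351·499.6·0.93849/0.15142 = 108.69 rad/s.

109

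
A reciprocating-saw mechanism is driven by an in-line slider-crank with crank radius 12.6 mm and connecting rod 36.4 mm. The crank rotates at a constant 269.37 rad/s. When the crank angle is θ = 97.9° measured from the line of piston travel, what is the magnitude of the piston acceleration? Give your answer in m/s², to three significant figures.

449

ω = 269.4 rad/s
x(θ) = r cosθ + √(L² − r² sin²θ); with ω constant, a = ω²·d²x/dθ².
d²x/dθ² = −r cosθ − r²(cos2θ)/√u − r⁴ sin²2θ/(4u^{3/2}),  u = L² − r² sin²θ = 0.0011692 m².
Substituting r = 0.0126 m, L = 0.0364 m, θ = 97.9°: d²x/dθ² = +0.0061877 m.
a = ω²·d²x/dθ² = (269.4)²·(+0.0061877) = +448.98 m/s²;  |a| = 448.98 m/s².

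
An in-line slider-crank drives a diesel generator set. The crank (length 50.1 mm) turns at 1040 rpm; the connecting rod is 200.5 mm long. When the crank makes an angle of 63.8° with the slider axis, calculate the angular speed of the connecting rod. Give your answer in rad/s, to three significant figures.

12.3

ω = 108.9 rad/s (converted from 1040 rpm).
The rod makes angle φ with the slider axis where L sinφ = r sinθ; differentiating, L cosφ·φ̇ = r ω cosθ.
L cosφ = √(L² − r² sin²θ) = 0.1954 m.
|ω_rod| = r ω |cosθ| / √(L² − r² sin²θ) = 0.0501·108.9·0.44151/0.1954 = 12.329 rad/s.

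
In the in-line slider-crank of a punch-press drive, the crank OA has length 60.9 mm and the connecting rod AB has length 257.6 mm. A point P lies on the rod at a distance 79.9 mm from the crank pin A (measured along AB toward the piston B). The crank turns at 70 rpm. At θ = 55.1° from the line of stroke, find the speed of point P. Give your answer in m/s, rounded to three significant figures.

ω = 7.33 rad/s.  Crank-pin speed |V_A| = rω = 0.44642 m/s, perpendicular to OA.
Rod angle: sinφ = −(r/L) sinθ ⇒ φ = -11.180°; ω_rod = −rω cosθ/√(L²−r²sin²θ) = -1.0107 rad/s.
V_P = V_A + ω_rod × AP, with AP = 0.0799 m along the rod.
Components: V_Px = −rω sinθ − a·ω_rod·sinφ = -0.38179 m/s;  V_Py = rω cosθ + a·ω_rod·cosφ = +0.17619 m/s.
|V_P| = √(V_Px² + V_Py²) = 0.42049 m/s.

0.420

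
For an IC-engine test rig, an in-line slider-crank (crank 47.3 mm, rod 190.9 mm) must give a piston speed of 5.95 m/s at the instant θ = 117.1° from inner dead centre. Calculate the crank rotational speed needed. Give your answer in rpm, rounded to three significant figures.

For an in-line slider-crank, |v_piston| = rω|sinθ|·[1 + r cosθ/√(L² − r² sin²θ)].
With r = 0.0473 m, L = 0.1909 m, θ = 117.1°: the bracketed kinematic factor |dx/dθ| = 0.037234 m.
ω = v/|dx/dθ| = 5.95/0.037234 = 159.8 rad/s.
N = 60ω/(2π) = 1526 rpm.

1530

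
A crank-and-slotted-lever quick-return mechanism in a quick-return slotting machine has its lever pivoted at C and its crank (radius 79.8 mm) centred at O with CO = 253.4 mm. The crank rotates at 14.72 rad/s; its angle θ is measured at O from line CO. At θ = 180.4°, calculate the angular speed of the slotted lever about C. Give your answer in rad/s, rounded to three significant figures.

ω = 14.72 rad/s
Crank pin A relative to C: A = (d + r cosθ, r sinθ); lever angle φ = atan2(r sinθ, d + r cosθ).
Differentiating tanφ: φ̇ = rω(d cosθ + r)/(d² + r² + 2dr cosθ).
d² + r² + 2dr cosθ = |CA|² = 0.0301379 m²;  d cosθ + r = -0.17359 m.
|ω_lever| = |0.0798·14.72·-0.17359| / 0.0301379 = 6.766 rad/s.

6.77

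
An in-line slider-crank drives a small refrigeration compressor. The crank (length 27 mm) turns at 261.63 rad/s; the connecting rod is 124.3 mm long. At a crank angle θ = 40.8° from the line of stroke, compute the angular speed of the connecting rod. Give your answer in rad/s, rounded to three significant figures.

43.5

ω = 261.6 rad/s
The rod makes angle φ with the slider axis where L sinφ = r sinθ; differentiating, L cosφ·φ̇ = r ω cosθ.
L cosφ = √(L² − r² sin²θ) = 0.12304 m.
|ω_rod| = r ω |cosθ| / √(L² − r² sin²θ) = 0.027·261.6·0.75700/0.12304 = 43.46 rad/s.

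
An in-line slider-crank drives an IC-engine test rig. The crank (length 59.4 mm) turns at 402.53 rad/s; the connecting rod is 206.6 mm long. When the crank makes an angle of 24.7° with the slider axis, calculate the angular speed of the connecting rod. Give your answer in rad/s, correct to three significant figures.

106

ω = 402.5 rad/s
The rod makes angle φ with the slider axis where L sinφ = r sinθ; differentiating, L cosφ·φ̇ = r ω cosθ.
L cosφ = √(L² − r² sin²θ) = 0.2051 m.
|ω_rod| = r ω |cosθ| / √(L² − r² sin²θ) = 0.0594·402.5·0.90851/0.2051 = 105.91 rad/s.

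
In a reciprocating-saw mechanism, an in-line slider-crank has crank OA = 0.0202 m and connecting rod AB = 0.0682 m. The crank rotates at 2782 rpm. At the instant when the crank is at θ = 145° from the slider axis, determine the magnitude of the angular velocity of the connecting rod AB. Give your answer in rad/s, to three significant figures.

ω = 291.3 rad/s (converted from 2782 rpm).
The rod makes angle φ with the slider axis where L sinφ = r sinθ; differentiating, L cosφ·φ̇ = r ω cosθ.
L cosφ = √(L² − r² sin²θ) = 0.067209 m.
|ω_rod| = r ω |cosθ| / √(L² − r² sin²θ) = 0.0202·291.3·0.81915/0.067209 = 71.726 rad/s.

71.7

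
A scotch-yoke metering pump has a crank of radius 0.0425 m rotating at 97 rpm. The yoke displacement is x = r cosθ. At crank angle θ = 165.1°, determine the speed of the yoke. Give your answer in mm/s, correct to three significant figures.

ω = 10.16 rad/s (from 97 rpm).
x = r cosθ ⇒ ẋ = −rω sinθ.
|v| = rω|sinθ| = 0.0425·10.16·|sin 165.1°| = 0.11101 m/s = 111.01 mm/s.

111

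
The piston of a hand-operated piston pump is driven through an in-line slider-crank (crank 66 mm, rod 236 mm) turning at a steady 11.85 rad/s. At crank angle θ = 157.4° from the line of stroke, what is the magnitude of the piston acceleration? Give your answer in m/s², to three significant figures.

6.69

ω = 11.85 rad/s
x(θ) = r cosθ + √(L² − r² sin²θ); with ω constant, a = ω²·d²x/dθ².
d²x/dθ² = −r cosθ − r²(cos2θ)/√u − r⁴ sin²2θ/(4u^{3/2}),  u = L² − r² sin²θ = 0.0550527 m².
Substituting r = 0.066 m, L = 0.236 m, θ = 157.4°: d²x/dθ² = +0.047665 m.
a = ω²·d²x/dθ² = (11.85)²·(+0.047665) = +6.6933 m/s²;  |a| = 6.6933 m/s².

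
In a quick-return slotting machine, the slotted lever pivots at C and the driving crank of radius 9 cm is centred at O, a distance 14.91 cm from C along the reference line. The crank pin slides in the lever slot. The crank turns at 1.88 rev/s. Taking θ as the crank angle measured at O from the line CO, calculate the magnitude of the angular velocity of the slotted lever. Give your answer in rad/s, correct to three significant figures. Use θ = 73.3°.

ω = 11.81 rad/s (from 1.88 rev/s).
Crank pin A relative to C: A = (d + r cosθ, r sinθ); lever angle φ = atan2(r sinθ, d + r cosθ).
Differentiating tanφ: φ̇ = rω(d cosθ + r)/(d² + r² + 2dr cosθ).
d² + r² + 2dr cosθ = |CA|² = 0.038043 m²;  d cosθ + r = +0.13285 m.
|ω_lever| = |0.09·11.81·+0.13285| / 0.038043 = 3.7124 rad/s.

3.71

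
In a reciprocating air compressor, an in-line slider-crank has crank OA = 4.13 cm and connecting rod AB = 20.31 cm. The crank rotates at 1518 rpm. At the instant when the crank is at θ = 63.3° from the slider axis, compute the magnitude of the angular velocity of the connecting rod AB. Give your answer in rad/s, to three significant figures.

14.8

ω = 159 rad/s (converted from 1518 rpm).
The rod makes angle φ with the slider axis where L sinφ = r sinθ; differentiating, L cosφ·φ̇ = r ω cosθ.
L cosφ = √(L² − r² sin²θ) = 0.19972 m.
|ω_rod| = r ω |cosθ| / √(L² − r² sin²θ) = 0.0413·159·0.44932/0.19972 = 14.77 rad/s.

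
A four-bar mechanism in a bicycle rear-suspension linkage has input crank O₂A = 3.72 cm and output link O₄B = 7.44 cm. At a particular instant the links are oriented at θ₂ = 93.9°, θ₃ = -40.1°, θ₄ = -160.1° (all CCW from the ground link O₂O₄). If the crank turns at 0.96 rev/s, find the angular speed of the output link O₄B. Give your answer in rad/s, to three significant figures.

ω₂ = 6.032 rad/s (from 0.96 rev/s).
Differentiating the loop-closure r₂e^{iθ₂}+r₃e^{iθ₃}=r₁+r₄e^{iθ₄} gives r₂ω₂e^{iθ₂}+r₃ω₃e^{iθ₃}=r₄ω₄e^{iθ₄}.
Eliminating the other unknown: ω₄ = r₂ω₂ sin(θ₂−θ₃) / [r₄ sin(θ₄−θ₃)].
Numerator sine = +0.71934; denominator sine = -0.86603.
Result = 0.0372·6.032·(+0.71934) / (0.0744·(-0.86603)) = -2.5051 rad/s; magnitude 2.5051 rad/s.

2.51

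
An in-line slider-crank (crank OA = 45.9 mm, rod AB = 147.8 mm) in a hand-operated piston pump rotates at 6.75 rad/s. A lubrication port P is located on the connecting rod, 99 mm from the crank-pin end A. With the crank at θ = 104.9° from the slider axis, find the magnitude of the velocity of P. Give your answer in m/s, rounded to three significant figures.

0.284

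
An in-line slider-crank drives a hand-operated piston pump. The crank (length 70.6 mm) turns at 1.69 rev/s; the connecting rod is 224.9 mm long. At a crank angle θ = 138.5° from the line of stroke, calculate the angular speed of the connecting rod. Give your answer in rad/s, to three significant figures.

ω = 10.62 rad/s (converted from 1.69 rev/s).
The rod makes angle φ with the slider axis where L sinφ = r sinθ; differentiating, L cosφ·φ̇ = r ω cosθ.
L cosφ = √(L² − r² sin²θ) = 0.21998 m.
|ω_rod| = r ω |cosθ| / √(L² − r² sin²θ) = 0.0706·10.62·0.74896/0.21998 = 2.5524 rad/s.

2.55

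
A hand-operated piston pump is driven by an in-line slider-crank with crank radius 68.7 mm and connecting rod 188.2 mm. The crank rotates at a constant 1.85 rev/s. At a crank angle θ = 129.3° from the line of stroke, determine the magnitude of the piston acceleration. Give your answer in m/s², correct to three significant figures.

ω = 2π·1.85 = 11.62 rad/s
x(θ) = r cosθ + √(L² − r² sin²θ); with ω constant, a = ω²·d²x/dθ².
d²x/dθ² = −r cosθ − r²(cos2θ)/√u − r⁴ sin²2θ/(4u^{3/2}),  u = L² − r² sin²θ = 0.032593 m².
Substituting r = 0.0687 m, L = 0.1882 m, θ = 129.3°: d²x/dθ² = +0.047771 m.
a = ω²·d²x/dθ² = (11.62)²·(+0.047771) = +6.4546 m/s²;  |a| = 6.4546 m/s².

6.45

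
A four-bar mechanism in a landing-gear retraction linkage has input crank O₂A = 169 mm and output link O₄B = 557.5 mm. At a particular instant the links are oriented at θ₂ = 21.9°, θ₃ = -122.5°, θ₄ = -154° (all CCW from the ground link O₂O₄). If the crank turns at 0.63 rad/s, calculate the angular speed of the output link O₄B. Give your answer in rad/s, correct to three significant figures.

ω₂ = 0.63 rad/s
Differentiating the loop-closure r₂e^{iθ₂}+r₃e^{iθ₃}=r₁+r₄e^{iθ₄} gives r₂ω₂e^{iθ₂}+r₃ω₃e^{iθ₃}=r₄ω₄e^{iθ₄}.
Eliminating the other unknown: ω₄ = r₂ω₂ sin(θ₂−θ₃) / [r₄ sin(θ₄−θ₃)].
Numerator sine = +0.58212; denominator sine = -0.52250.
Result = 0.169·0.63·(+0.58212) / (0.5575·(-0.52250)) = -0.21277 rad/s; magnitude 0.21277 rad/s.

0.213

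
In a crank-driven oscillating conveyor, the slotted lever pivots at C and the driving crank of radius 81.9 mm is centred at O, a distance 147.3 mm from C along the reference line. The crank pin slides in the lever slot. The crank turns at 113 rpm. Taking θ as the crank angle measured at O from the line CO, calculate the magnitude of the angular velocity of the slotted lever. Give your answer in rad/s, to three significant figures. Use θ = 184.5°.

14.5

ω = 11.83 rad/s (from 113 rpm).
Crank pin A relative to C: A = (d + r cosθ, r sinθ); lever angle φ = atan2(r sinθ, d + r cosθ).
Differentiating tanφ: φ̇ = rω(d cosθ + r)/(d² + r² + 2dr cosθ).
d² + r² + 2dr cosθ = |CA|² = 0.00435154 m²;  d cosθ + r = -0.064946 m.
|ω_lever| = |0.0819·11.83·-0.064946| / 0.00435154 = 14.464 rad/s.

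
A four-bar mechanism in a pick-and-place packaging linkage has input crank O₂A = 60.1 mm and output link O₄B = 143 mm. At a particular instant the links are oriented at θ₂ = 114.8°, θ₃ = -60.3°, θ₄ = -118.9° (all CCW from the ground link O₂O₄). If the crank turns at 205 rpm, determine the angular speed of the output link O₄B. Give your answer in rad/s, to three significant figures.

ω₂ = 21.47 rad/s (from 205 rpm).
Differentiating the loop-closure r₂e^{iθ₂}+r₃e^{iθ₃}=r₁+r₄e^{iθ₄} gives r₂ω₂e^{iθ₂}+r₃ω₃e^{iθ₃}=r₄ω₄e^{iθ₄}.
Eliminating the other unknown: ω₄ = r₂ω₂ sin(θ₂−θ₃) / [r₄ sin(θ₄−θ₃)].
Numerator sine = +0.08542; denominator sine = -0.85355.
Result = 0.0601·21.47·(+0.08542) / (0.143·(-0.85355)) = -0.90289 rad/s; magnitude 0.90289 rad/s.

0.903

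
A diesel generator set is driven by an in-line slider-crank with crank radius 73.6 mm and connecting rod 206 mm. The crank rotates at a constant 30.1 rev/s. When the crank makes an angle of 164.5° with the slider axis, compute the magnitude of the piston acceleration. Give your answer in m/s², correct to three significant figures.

ω = 2π·30.1 = 189.1 rad/s
x(θ) = r cosθ + √(L² − r² sin²θ); with ω constant, a = ω²·d²x/dθ².
d²x/dθ² = −r cosθ − r²(cos2θ)/√u − r⁴ sin²2θ/(4u^{3/2}),  u = L² − r² sin²θ = 0.0420491 m².
Substituting r = 0.0736 m, L = 0.206 m, θ = 164.5°: d²x/dθ² = +0.048054 m.
a = ω²·d²x/dθ² = (189.1)²·(+0.048054) = +1718.8 m/s²;  |a| = 1718.8 m/s².

1720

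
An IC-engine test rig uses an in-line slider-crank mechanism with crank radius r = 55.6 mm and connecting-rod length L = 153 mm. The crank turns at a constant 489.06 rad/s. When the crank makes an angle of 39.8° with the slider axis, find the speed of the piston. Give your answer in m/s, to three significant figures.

22.4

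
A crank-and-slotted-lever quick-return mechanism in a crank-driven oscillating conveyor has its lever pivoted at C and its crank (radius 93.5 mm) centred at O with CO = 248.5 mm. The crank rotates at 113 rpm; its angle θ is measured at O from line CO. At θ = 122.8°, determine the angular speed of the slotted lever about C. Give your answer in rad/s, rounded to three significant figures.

ω = 11.83 rad/s (from 113 rpm).
Crank pin A relative to C: A = (d + r cosθ, r sinθ); lever angle φ = atan2(r sinθ, d + r cosθ).
Differentiating tanφ: φ̇ = rω(d cosθ + r)/(d² + r² + 2dr cosθ).
d² + r² + 2dr cosθ = |CA|² = 0.0453216 m²;  d cosθ + r = -0.041114 m.
|ω_lever| = |0.0935·11.83·-0.041114| / 0.0453216 = 1.0037 rad/s.

1.00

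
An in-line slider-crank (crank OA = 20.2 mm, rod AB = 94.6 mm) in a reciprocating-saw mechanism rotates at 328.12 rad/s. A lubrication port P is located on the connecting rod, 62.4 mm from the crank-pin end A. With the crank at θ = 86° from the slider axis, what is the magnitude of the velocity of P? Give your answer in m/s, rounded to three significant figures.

ω = 328.1 rad/s.  Crank-pin speed |V_A| = rω = 6.628 m/s, perpendicular to OA.
Rod angle: sinφ = −(r/L) sinθ ⇒ φ = -12.299°; ω_rod = −rω cosθ/√(L²−r²sin²θ) = -5.0022 rad/s.
V_P = V_A + ω_rod × AP, with AP = 0.0624 m along the rod.
Components: V_Px = −rω sinθ − a·ω_rod·sinφ = -6.6784 m/s;  V_Py = rω cosθ + a·ω_rod·cosφ = +0.15737 m/s.
|V_P| = √(V_Px² + V_Py²) = 6.6802 m/s.

6.68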